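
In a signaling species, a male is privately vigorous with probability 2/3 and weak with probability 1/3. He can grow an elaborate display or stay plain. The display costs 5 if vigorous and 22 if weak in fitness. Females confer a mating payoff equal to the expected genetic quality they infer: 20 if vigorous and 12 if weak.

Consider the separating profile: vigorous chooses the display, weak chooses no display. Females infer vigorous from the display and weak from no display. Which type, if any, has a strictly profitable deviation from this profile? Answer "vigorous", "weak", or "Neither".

Neither

The display pays 20; no display pays 12.
vigorous: assigned the display, nets 20 − 5 = 15; deviating to no display nets 12.
weak: assigned no display, nets 12; deviating to the display nets 20 − 22 = -2.
Both types strictly prefer their assigned action; no profitable deviation.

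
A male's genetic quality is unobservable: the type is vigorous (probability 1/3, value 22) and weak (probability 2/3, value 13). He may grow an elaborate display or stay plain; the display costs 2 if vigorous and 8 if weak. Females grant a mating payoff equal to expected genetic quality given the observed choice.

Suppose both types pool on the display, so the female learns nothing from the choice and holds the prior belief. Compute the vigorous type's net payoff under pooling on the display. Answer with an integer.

Pooled mating payoff = 1/3·22 + 2/3·13 = 16.
vigorous pays cost 2 for the display, so net payoff = 16 − 2 = 14.

14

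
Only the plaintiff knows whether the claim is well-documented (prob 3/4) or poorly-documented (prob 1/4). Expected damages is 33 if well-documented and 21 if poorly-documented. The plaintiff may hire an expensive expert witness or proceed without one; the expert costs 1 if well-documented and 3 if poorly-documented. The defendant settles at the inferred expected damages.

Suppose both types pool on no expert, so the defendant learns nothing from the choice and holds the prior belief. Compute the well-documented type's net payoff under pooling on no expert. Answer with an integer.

30

Pooled settlement = 3/4·33 + 1/4·21 = 30.
well-documented pays no cost for no expert, so net payoff = 30.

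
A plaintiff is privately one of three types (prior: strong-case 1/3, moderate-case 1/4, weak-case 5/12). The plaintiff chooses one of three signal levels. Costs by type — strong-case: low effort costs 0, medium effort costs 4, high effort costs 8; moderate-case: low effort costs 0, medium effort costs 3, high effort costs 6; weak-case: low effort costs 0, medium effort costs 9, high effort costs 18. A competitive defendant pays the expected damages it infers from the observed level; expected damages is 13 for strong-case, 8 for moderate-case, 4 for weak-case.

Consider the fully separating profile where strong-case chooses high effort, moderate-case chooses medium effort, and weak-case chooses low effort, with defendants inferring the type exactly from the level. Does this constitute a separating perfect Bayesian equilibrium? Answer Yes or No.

Separating settlements: high effort → 13, medium effort → 8, low effort → 4.
strong-case (assigned high effort): low effort: 4 − 0 = 4; medium effort: 8 − 4 = 4; high effort: 13 − 8 = 5. strong-case stays.
moderate-case (assigned medium effort): low effort: 4 − 0 = 4; medium effort: 8 − 3 = 5; high effort: 13 − 6 = 7. moderate-case prefers high effort.
weak-case (assigned low effort): low effort: 4 − 0 = 4; medium effort: 8 − 9 = -1; high effort: 13 − 18 = -5. weak-case stays.
At least one type deviates; the separating profile fails.

No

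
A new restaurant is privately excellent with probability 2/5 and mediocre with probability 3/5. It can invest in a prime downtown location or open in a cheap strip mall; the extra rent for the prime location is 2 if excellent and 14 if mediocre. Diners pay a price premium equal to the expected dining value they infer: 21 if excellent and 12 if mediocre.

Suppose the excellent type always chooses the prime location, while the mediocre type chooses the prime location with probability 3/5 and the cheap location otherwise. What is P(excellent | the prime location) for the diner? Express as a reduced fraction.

P(the prime location) = (2/5)·1 + (3/5)·(3/5) = 19/25.
By Bayes' rule, P(excellent | the prime location) = (2/5) / (19/25) = 10/19.

10/19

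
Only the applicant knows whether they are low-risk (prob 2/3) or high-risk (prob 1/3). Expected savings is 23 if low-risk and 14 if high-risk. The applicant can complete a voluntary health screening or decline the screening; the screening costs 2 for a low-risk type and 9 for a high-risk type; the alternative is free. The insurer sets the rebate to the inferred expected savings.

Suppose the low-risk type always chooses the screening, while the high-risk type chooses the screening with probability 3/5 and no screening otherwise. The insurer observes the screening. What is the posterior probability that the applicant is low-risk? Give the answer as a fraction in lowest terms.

P(the screening) = (2/3)·1 + (1/3)·(3/5) = 13/15.
By Bayes' rule, P(low-risk | the screening) = (2/3) / (13/15) = 10/13.

10/13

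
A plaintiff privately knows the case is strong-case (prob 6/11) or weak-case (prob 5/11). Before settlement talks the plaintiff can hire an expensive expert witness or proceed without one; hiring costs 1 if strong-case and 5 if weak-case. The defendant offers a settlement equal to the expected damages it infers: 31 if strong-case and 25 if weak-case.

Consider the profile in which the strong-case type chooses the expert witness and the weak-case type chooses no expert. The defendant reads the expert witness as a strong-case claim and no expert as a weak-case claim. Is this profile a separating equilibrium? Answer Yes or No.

Under these beliefs, the expert witness earns settlement 31 and no expert earns settlement 25.
strong-case: the expert witness nets 31 − 1 = 30; no expert nets 25. strong-case prefers the expert witness.
weak-case: the expert witness nets 31 − 5 = 26; no expert nets 25. weak-case would deviate to the expert witness.
weak-case has a profitable deviation, so the profile is not an equilibrium.

No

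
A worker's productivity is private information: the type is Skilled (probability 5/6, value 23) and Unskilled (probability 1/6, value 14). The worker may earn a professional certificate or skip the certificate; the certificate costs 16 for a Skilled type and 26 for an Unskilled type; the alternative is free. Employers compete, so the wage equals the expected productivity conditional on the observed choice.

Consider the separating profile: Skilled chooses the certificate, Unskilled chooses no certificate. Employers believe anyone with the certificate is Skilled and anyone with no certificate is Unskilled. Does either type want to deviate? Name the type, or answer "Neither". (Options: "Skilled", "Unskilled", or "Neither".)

The certificate pays 23; no certificate pays 14.
Skilled: assigned the certificate, nets 23 − 16 = 7; deviating to no certificate nets 14.
Unskilled: assigned no certificate, nets 14; deviating to the certificate nets 23 − 26 = -3.
The Skilled type gains 7 by deviating.

Skilled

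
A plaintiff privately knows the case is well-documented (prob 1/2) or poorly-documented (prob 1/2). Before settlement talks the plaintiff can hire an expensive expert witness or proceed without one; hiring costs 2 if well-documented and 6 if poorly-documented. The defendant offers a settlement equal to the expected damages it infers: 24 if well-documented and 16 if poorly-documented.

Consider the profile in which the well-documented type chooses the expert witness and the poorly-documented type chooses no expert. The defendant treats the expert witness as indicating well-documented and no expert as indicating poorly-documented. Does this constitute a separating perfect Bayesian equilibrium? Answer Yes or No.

Under these beliefs, the expert witness earns settlement 24 and no expert earns settlement 16.
well-documented: the expert witness nets 24 − 2 = 22; no expert nets 16. well-documented prefers the expert witness.
poorly-documented: the expert witness nets 24 − 6 = 18; no expert nets 16. poorly-documented would deviate to the expert witness.
poorly-documented has a profitable deviation, so the profile is not an equilibrium.

No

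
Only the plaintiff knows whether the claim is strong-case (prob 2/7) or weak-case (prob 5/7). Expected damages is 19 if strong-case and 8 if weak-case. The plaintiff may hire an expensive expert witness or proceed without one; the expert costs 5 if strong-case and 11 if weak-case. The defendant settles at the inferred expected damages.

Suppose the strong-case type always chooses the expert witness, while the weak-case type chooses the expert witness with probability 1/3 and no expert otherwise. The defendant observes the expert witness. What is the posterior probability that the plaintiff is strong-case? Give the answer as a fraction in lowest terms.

6/11

P(the expert witness) = (2/7)·1 + (5/7)·(1/3) = 11/21.
By Bayes' rule, P(strong-case | the expert witness) = (2/7) / (11/21) = 6/11.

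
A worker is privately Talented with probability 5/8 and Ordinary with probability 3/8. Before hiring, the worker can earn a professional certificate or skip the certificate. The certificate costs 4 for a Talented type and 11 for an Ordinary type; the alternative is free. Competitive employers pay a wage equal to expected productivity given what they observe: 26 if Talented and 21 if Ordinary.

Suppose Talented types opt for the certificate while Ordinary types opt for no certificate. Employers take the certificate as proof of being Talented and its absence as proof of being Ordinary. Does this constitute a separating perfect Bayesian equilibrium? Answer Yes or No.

Yes

Under these beliefs, the certificate earns wage 26 and no certificate earns wage 21.
Talented: the certificate nets 26 − 4 = 22; no certificate nets 21. Talented prefers the certificate.
Ordinary: the certificate nets 26 − 11 = 15; no certificate nets 21. Ordinary prefers no certificate.
Neither type deviates, so the separating profile is an equilibrium.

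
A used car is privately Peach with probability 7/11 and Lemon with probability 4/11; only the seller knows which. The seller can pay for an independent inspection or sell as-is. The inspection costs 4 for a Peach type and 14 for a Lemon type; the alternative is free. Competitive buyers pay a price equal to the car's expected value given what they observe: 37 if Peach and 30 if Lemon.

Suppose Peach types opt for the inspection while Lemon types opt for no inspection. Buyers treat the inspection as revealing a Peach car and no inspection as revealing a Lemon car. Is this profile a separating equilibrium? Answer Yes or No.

Under these beliefs, the inspection earns price 37 and no inspection earns price 30.
Peach: the inspection nets 37 − 4 = 33; no inspection nets 30. Peach prefers the inspection.
Lemon: the inspection nets 37 − 14 = 23; no inspection nets 30. Lemon prefers no inspection.
Neither type deviates, so the separating profile is an equilibrium.

Yes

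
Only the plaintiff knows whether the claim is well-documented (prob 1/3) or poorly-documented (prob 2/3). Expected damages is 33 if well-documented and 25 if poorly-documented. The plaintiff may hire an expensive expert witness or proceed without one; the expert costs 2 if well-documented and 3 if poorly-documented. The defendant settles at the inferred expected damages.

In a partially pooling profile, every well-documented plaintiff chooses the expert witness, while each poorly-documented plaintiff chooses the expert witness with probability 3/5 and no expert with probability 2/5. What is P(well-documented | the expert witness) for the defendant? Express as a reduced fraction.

5/11

P(the expert witness) = (1/3)·1 + (2/3)·(3/5) = 11/15.
By Bayes' rule, P(well-documented | the expert witness) = (1/3) / (11/15) = 5/11.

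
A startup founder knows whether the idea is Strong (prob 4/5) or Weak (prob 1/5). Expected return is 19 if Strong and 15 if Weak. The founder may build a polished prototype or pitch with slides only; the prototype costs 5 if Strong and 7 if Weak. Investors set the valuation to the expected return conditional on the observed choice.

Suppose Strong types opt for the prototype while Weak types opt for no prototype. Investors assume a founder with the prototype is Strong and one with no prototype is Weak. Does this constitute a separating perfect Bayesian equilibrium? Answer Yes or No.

Under these beliefs, the prototype earns valuation 19 and no prototype earns valuation 15.
Strong: the prototype nets 19 − 5 = 14; no prototype nets 15. Strong would deviate to no prototype.
Weak: the prototype nets 19 − 7 = 12; no prototype nets 15. Weak prefers no prototype.
Strong has a profitable deviation, so the profile is not an equilibrium.

No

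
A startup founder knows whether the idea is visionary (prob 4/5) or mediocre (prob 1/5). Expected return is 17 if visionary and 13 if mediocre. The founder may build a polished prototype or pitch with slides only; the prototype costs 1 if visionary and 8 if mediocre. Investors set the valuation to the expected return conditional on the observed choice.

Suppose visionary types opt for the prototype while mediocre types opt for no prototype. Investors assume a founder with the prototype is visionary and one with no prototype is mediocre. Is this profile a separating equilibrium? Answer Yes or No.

Yes

Under these beliefs, the prototype earns valuation 17 and no prototype earns valuation 13.
visionary: the prototype nets 17 − 1 = 16; no prototype nets 13. visionary prefers the prototype.
mediocre: the prototype nets 17 − 8 = 9; no prototype nets 13. mediocre prefers no prototype.
Neither type deviates, so the separating profile is an equilibrium.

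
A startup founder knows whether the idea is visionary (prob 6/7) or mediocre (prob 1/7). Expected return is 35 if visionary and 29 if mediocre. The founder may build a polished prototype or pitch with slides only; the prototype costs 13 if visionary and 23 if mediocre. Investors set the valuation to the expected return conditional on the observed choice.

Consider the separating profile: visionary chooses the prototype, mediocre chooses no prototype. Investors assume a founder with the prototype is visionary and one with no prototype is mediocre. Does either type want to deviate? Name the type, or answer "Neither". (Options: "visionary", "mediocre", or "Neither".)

visionary

The prototype pays 35; no prototype pays 29.
visionary: assigned the prototype, nets 35 − 13 = 22; deviating to no prototype nets 29.
mediocre: assigned no prototype, nets 29; deviating to the prototype nets 35 − 23 = 12.
The visionary type gains 7 by deviating.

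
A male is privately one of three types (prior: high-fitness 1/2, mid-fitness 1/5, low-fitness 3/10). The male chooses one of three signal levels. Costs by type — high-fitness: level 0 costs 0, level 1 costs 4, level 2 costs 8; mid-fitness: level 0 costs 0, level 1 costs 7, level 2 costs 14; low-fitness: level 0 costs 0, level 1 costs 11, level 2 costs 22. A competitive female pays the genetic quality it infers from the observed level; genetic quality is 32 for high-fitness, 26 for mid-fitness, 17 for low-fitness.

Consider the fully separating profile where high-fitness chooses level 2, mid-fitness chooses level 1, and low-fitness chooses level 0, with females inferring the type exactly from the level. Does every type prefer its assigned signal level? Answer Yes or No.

Separating mating payoffs: level 2 → 32, level 1 → 26, level 0 → 17.
high-fitness (assigned level 2): level 0: 17 − 0 = 17; level 1: 26 − 4 = 22; level 2: 32 − 8 = 24. high-fitness stays.
mid-fitness (assigned level 1): level 0: 17 − 0 = 17; level 1: 26 − 7 = 19; level 2: 32 − 14 = 18. mid-fitness stays.
low-fitness (assigned level 0): level 0: 17 − 0 = 17; level 1: 26 − 11 = 15; level 2: 32 − 22 = 10. low-fitness stays.
Every type prefers its assigned level; separation holds.

Yes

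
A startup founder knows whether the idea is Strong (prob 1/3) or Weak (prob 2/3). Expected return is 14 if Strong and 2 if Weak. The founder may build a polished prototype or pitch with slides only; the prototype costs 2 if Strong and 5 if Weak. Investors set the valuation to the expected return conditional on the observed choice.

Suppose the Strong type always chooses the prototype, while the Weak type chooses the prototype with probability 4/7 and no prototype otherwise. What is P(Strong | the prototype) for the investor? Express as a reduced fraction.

7/15

P(the prototype) = (1/3)·1 + (2/3)·(4/7) = 5/7.
By Bayes' rule, P(Strong | the prototype) = (1/3) / (5/7) = 7/15.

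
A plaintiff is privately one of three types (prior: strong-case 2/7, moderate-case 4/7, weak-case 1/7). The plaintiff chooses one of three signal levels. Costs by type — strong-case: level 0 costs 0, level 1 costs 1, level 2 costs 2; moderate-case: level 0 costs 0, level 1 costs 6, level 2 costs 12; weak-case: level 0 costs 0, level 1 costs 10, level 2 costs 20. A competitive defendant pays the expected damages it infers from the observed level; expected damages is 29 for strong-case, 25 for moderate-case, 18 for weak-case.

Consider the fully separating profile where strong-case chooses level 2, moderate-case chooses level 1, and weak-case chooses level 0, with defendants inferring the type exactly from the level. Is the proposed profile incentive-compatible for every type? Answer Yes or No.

Yes

Separating settlements: level 2 → 29, level 1 → 25, level 0 → 18.
strong-case (assigned level 2): level 0: 18 − 0 = 18; level 1: 25 − 1 = 24; level 2: 29 − 2 = 27. strong-case stays.
moderate-case (assigned level 1): level 0: 18 − 0 = 18; level 1: 25 − 6 = 19; level 2: 29 − 12 = 17. moderate-case stays.
weak-case (assigned level 0): level 0: 18 − 0 = 18; level 1: 25 − 10 = 15; level 2: 29 − 20 = 9. weak-case stays.
Every type prefers its assigned level; separation holds.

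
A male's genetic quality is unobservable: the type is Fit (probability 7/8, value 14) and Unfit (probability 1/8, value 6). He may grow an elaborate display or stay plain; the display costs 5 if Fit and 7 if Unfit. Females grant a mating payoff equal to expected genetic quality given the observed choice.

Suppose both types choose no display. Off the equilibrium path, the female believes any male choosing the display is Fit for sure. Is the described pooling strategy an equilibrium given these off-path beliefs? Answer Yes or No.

On path, the female holds the prior and pays 7/8·14 + 1/8·6 = 13. Off path (the display), believing Fit, it pays 14.
Fit: no display nets 13; the display nets 14 − 5 = 9. Fit stays.
Unfit: no display nets 13; the display nets 14 − 7 = 7. Unfit stays.
No type deviates, so pooling is sustained.

Yes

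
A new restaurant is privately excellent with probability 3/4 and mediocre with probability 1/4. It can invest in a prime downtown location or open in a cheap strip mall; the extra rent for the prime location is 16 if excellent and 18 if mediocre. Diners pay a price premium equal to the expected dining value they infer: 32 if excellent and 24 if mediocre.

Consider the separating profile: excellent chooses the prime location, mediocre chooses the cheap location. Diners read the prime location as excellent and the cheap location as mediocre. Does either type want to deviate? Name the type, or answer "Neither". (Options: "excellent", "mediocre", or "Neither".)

excellent

The prime location pays 32; the cheap location pays 24.
excellent: assigned the prime location, nets 32 − 16 = 16; deviating to the cheap location nets 24.
mediocre: assigned the cheap location, nets 24; deviating to the prime location nets 32 − 18 = 14.
The excellent type gains 8 by deviating.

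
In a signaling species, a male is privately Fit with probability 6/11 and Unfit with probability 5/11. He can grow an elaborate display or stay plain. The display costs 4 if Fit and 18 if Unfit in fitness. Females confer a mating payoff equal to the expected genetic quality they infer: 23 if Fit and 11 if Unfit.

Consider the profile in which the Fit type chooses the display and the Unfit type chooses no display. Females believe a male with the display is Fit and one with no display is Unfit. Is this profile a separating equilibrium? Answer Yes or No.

Under these beliefs, the display earns mating payoff 23 and no display earns mating payoff 11.
Fit: the display nets 23 − 4 = 19; no display nets 11. Fit prefers the display.
Unfit: the display nets 23 − 18 = 5; no display nets 11. Unfit prefers no display.
Neither type deviates, so the separating profile is an equilibrium.

Yes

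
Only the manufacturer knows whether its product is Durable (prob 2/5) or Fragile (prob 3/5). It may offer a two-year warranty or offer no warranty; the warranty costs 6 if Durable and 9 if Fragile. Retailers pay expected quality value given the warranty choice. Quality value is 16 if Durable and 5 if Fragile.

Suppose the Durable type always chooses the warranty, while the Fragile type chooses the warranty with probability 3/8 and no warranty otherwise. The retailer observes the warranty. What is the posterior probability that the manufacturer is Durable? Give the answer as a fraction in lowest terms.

P(the warranty) = (2/5)·1 + (3/5)·(3/8) = 5/8.
By Bayes' rule, P(Durable | the warranty) = (2/5) / (5/8) = 16/25.

16/25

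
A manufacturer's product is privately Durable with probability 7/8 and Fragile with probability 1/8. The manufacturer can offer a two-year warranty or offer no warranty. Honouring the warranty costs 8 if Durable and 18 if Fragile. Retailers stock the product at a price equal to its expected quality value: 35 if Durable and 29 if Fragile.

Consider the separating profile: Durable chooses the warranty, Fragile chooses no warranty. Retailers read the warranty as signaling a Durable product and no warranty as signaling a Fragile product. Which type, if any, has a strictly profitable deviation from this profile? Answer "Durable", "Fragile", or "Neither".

The warranty pays 35; no warranty pays 29.
Durable: assigned the warranty, nets 35 − 8 = 27; deviating to no warranty nets 29.
Fragile: assigned no warranty, nets 29; deviating to the warranty nets 35 − 18 = 17.
The Durable type gains 2 by deviating.

Durable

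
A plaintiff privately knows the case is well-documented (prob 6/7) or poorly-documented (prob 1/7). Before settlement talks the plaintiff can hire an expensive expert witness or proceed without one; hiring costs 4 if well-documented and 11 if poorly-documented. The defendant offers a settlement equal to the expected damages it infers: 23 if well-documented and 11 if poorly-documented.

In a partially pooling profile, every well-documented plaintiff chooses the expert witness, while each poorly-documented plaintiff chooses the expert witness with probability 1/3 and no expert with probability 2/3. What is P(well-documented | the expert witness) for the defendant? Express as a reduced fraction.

P(the expert witness) = (6/7)·1 + (1/7)·(1/3) = 19/21.
By Bayes' rule, P(well-documented | the expert witness) = (6/7) / (19/21) = 18/19.

18/19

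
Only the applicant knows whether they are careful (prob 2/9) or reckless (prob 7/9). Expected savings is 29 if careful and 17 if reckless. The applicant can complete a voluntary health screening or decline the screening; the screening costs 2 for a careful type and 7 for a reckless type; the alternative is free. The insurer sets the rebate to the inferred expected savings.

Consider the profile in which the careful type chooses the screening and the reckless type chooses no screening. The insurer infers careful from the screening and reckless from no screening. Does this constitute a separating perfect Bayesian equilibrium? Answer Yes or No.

Under these beliefs, the screening earns rebate 29 and no screening earns rebate 17.
careful: the screening nets 29 − 2 = 27; no screening nets 17. careful prefers the screening.
reckless: the screening nets 29 − 7 = 22; no screening nets 17. reckless would deviate to the screening.
reckless has a profitable deviation, so the profile is not an equilibrium.

No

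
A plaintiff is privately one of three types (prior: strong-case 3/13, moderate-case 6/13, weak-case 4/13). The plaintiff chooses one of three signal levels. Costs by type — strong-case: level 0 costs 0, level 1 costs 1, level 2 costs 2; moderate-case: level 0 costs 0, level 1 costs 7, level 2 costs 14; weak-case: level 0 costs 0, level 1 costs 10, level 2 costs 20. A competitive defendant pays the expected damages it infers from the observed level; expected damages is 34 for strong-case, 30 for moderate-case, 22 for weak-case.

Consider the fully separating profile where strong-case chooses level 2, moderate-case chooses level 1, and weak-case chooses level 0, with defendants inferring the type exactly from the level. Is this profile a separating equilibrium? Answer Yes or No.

Separating settlements: level 2 → 34, level 1 → 30, level 0 → 22.
strong-case (assigned level 2): level 0: 22 − 0 = 22; level 1: 30 − 1 = 29; level 2: 34 − 2 = 32. strong-case stays.
moderate-case (assigned level 1): level 0: 22 − 0 = 22; level 1: 30 − 7 = 23; level 2: 34 − 14 = 20. moderate-case stays.
weak-case (assigned level 0): level 0: 22 − 0 = 22; level 1: 30 − 10 = 20; level 2: 34 − 20 = 14. weak-case stays.
Every type prefers its assigned level; separation holds.

Yes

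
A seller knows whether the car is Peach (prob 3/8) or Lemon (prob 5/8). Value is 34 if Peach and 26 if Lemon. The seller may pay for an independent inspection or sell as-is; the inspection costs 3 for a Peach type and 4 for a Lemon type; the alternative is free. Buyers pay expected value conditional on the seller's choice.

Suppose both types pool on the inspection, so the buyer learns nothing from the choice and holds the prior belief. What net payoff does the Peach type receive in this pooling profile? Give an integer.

Pooled price = 3/8·34 + 5/8·26 = 29.
Peach pays cost 3 for the inspection, so net payoff = 29 − 3 = 26.

26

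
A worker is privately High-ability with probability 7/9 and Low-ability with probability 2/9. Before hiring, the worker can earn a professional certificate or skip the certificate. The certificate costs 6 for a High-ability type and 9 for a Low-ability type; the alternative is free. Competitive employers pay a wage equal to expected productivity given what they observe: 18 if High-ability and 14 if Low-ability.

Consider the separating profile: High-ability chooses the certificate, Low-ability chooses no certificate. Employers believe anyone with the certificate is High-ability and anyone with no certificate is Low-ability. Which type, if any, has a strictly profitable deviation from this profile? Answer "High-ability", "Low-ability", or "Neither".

The certificate pays 18; no certificate pays 14.
High-ability: assigned the certificate, nets 18 − 6 = 12; deviating to no certificate nets 14.
Low-ability: assigned no certificate, nets 14; deviating to the certificate nets 18 − 9 = 9.
The High-ability type gains 2 by deviating.

High-ability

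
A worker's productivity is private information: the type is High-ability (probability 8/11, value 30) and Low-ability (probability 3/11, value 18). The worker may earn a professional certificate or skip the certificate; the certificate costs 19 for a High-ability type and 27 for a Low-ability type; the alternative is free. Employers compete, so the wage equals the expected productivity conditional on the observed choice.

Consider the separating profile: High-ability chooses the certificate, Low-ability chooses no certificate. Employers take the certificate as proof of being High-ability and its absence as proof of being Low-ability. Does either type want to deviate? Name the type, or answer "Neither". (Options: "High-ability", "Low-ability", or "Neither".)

The certificate pays 30; no certificate pays 18.
High-ability: assigned the certificate, nets 30 − 19 = 11; deviating to no certificate nets 18.
Low-ability: assigned no certificate, nets 18; deviating to the certificate nets 30 − 27 = 3.
The High-ability type gains 7 by deviating.

High-ability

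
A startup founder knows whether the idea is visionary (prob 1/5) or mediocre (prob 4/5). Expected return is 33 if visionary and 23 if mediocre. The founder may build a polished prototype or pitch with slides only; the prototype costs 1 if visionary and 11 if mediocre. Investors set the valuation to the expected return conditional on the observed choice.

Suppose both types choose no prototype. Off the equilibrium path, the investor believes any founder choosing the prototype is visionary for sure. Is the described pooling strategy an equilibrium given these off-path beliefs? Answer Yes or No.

No

On path, the investor holds the prior and pays 1/5·33 + 4/5·23 = 25. Off path (the prototype), believing visionary, it pays 33.
visionary: no prototype nets 25; the prototype nets 33 − 1 = 32. visionary would deviate.
mediocre: no prototype nets 25; the prototype nets 33 − 11 = 22. mediocre stays.
A type deviates, so pooling fails.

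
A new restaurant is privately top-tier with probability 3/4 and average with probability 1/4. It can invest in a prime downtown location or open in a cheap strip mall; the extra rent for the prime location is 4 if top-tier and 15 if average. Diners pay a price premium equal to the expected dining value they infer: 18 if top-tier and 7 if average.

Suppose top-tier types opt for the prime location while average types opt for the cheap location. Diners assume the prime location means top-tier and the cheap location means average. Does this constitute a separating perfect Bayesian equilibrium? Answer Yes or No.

Under these beliefs, the prime location earns price premium 18 and the cheap location earns price premium 7.
top-tier: the prime location nets 18 − 4 = 14; the cheap location nets 7. top-tier prefers the prime location.
average: the prime location nets 18 − 15 = 3; the cheap location nets 7. average prefers the cheap location.
Neither type deviates, so the separating profile is an equilibrium.

Yes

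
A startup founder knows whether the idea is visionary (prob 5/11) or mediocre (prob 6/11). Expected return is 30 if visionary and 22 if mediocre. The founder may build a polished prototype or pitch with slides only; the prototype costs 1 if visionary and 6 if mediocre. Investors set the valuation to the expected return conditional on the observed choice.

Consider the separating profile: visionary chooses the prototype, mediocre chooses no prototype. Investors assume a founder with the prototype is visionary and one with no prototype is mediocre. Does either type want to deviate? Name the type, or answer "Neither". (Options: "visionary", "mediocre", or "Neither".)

mediocre

The prototype pays 30; no prototype pays 22.
visionary: assigned the prototype, nets 30 − 1 = 29; deviating to no prototype nets 22.
mediocre: assigned no prototype, nets 22; deviating to the prototype nets 30 − 6 = 24.
The mediocre type gains 2 by deviating.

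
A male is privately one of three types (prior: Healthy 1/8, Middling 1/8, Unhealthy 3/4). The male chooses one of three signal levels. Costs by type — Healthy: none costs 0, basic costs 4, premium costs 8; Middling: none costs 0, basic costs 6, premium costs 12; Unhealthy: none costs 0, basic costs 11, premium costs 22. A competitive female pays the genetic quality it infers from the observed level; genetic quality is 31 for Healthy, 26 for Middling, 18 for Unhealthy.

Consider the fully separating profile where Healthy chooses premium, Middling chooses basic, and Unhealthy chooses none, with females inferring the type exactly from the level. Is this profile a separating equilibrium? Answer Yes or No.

Yes

Separating mating payoffs: premium → 31, basic → 26, none → 18.
Healthy (assigned premium): none: 18 − 0 = 18; basic: 26 − 4 = 22; premium: 31 − 8 = 23. Healthy stays.
Middling (assigned basic): none: 18 − 0 = 18; basic: 26 − 6 = 20; premium: 31 − 12 = 19. Middling stays.
Unhealthy (assigned none): none: 18 − 0 = 18; basic: 26 − 11 = 15; premium: 31 − 22 = 9. Unhealthy stays.
Every type prefers its assigned level; separation holds.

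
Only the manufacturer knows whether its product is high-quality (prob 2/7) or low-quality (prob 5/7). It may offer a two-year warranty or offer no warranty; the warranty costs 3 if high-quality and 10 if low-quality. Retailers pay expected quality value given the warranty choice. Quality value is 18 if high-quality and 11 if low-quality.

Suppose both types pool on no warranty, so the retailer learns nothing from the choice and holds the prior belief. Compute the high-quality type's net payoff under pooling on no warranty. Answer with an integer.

Pooled price = 2/7·18 + 5/7·11 = 13.
high-quality pays no cost for no warranty, so net payoff = 13.

13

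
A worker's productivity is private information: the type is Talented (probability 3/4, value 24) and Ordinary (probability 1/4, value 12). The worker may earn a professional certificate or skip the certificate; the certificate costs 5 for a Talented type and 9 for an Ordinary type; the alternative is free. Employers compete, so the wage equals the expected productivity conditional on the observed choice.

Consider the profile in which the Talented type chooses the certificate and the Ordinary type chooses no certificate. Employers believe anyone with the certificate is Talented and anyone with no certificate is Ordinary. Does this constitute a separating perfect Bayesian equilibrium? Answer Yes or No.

Under these beliefs, the certificate earns wage 24 and no certificate earns wage 12.
Talented: the certificate nets 24 − 5 = 19; no certificate nets 12. Talented prefers the certificate.
Ordinary: the certificate nets 24 − 9 = 15; no certificate nets 12. Ordinary would deviate to the certificate.
Ordinary has a profitable deviation, so the profile is not an equilibrium.

No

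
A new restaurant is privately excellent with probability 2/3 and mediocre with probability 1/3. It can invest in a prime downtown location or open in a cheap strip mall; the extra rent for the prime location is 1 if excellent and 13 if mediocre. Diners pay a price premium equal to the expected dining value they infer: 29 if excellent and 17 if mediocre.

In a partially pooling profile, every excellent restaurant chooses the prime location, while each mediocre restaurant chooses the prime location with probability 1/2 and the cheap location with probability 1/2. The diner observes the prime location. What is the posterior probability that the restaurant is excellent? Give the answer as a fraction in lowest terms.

P(the prime location) = (2/3)·1 + (1/3)·(1/2) = 5/6.
By Bayes' rule, P(excellent | the prime location) = (2/3) / (5/6) = 4/5.

4/5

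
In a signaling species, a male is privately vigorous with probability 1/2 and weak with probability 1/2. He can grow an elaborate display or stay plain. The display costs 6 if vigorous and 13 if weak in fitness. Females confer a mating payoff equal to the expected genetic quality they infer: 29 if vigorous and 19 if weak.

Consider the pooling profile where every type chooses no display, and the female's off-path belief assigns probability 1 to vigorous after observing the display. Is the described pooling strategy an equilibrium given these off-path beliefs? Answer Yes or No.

Yes

On path, the female holds the prior and pays 1/2·29 + 1/2·19 = 24. Off path (the display), believing vigorous, it pays 29.
vigorous: no display nets 24; the display nets 29 − 6 = 23. vigorous stays.
weak: no display nets 24; the display nets 29 − 13 = 16. weak stays.
No type deviates, so pooling is sustained.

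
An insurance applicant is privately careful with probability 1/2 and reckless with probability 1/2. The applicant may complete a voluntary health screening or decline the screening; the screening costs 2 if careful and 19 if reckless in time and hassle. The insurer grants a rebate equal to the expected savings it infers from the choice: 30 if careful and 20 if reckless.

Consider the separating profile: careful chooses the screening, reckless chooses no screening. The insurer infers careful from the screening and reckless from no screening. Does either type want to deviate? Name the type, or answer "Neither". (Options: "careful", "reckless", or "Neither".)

The screening pays 30; no screening pays 20.
careful: assigned the screening, nets 30 − 2 = 28; deviating to no screening nets 20.
reckless: assigned no screening, nets 20; deviating to the screening nets 30 − 19 = 11.
Both types strictly prefer their assigned action; no profitable deviation.

Neither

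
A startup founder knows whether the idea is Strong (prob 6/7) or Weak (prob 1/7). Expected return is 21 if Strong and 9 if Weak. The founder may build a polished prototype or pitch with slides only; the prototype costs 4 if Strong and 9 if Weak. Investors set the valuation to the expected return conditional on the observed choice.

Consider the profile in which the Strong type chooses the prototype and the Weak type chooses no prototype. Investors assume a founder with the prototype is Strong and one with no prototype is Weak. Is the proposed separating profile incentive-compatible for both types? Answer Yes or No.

No

Under these beliefs, the prototype earns valuation 21 and no prototype earns valuation 9.
Strong: the prototype nets 21 − 4 = 17; no prototype nets 9. Strong prefers the prototype.
Weak: the prototype nets 21 − 9 = 12; no prototype nets 9. Weak would deviate to the prototype.
Weak has a profitable deviation, so the profile is not an equilibrium.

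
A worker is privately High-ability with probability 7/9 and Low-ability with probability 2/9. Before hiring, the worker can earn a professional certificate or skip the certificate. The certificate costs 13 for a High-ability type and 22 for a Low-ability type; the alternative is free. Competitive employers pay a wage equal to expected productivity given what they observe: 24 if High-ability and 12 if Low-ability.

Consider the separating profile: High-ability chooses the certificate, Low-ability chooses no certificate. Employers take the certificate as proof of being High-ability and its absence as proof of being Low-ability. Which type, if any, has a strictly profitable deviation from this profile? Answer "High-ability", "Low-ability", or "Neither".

The certificate pays 24; no certificate pays 12.
High-ability: assigned the certificate, nets 24 − 13 = 11; deviating to no certificate nets 12.
Low-ability: assigned no certificate, nets 12; deviating to the certificate nets 24 − 22 = 2.
The High-ability type gains 1 by deviating.

High-ability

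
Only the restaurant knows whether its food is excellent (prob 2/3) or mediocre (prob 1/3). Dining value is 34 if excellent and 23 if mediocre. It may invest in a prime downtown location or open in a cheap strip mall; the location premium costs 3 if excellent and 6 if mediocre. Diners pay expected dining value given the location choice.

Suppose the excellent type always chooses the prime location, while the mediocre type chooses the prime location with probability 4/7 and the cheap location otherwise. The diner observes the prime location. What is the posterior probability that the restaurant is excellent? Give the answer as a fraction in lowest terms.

7/9

P(the prime location) = (2/3)·1 + (1/3)·(4/7) = 6/7.
By Bayes' rule, P(excellent | the prime location) = (2/3) / (6/7) = 7/9.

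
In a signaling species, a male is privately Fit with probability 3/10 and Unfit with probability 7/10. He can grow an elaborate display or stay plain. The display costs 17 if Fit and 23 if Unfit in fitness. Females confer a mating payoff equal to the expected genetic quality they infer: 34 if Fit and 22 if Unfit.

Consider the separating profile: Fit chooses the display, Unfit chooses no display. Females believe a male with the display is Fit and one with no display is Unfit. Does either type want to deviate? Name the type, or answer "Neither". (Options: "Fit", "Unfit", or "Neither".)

The display pays 34; no display pays 22.
Fit: assigned the display, nets 34 − 17 = 17; deviating to no display nets 22.
Unfit: assigned no display, nets 22; deviating to the display nets 34 − 23 = 11.
The Fit type gains 5 by deviating.

Fit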